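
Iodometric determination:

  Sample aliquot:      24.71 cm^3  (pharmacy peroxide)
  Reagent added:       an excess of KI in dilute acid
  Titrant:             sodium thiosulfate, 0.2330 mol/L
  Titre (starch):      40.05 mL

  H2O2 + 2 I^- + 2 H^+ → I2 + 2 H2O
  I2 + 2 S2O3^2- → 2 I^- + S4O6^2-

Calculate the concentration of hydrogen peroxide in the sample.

n(S2O3^2-) = 0.04005 × 0.2330 = 9.332 × 10^-3 mol
n(I2) = n(S2O3^2-)/2 = 4.666 × 10^-3 mol
n(H2O2) in the aliquot = 4.666 × 10^-3 mol (1:1 ratio)
[H2O2] = 4.666 × 10^-3 / 0.02471 = 0.1888 mol/L

0.1888 mol/L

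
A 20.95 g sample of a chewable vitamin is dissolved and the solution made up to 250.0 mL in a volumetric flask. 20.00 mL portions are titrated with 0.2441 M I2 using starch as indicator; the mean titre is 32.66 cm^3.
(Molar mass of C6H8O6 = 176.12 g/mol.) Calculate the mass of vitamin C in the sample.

17.55 g

C6H8O6 + I2 → C6H6O6 + 2 HI
n(I2) per titration = 0.03266 × 0.2441 = 7.972 × 10^-3 mol
n(C6H8O6) in each aliquot = 7.972 × 10^-3 mol (1:1 ratio)
n(C6H8O6) in the whole flask = 7.972 × 10^-3 × 250.0/20.00 = 0.09965 mol
mass of C6H8O6 = 0.09965 × 176.12 = 17.55 g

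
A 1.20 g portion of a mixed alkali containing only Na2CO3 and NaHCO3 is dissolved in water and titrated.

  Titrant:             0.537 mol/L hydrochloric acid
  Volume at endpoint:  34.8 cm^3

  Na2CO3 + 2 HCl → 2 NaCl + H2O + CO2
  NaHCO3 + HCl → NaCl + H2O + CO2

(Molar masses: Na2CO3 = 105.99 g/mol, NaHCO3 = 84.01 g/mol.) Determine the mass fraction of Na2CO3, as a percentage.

n(HCl) = 0.0348 × 0.537 = 0.0187 mol
Let x = n(Na2CO3), y = n(NaHCO3).
Titrant: 2x + 1y = 0.0187;  mass: 105.99x + 84.01y = 1.20
Solving, x = 5.96 × 10^-3 mol, y = 6.76 × 10^-3 mol
mass of Na2CO3 = 5.96 × 10^-3 × 105.99 = 0.632 g
% Na2CO3 = 0.632 / 1.20 × 100 = 52.7 %

52.7 %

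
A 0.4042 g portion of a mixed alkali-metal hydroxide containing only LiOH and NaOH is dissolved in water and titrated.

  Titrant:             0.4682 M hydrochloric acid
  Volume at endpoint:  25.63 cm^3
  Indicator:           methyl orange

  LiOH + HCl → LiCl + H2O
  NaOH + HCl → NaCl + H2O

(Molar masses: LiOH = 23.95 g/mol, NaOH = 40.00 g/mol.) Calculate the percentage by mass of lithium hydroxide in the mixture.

27.98 %

n(HCl) = 0.02563 × 0.4682 = 0.01200 mol
Let x = n(LiOH), y = n(NaOH).
Titrant: 1x + 1y = 0.01200;  mass: 23.95x + 40.00y = 0.4042
Solving, x = 4.723 × 10^-3 mol, y = 7.277 × 10^-3 mol
mass of LiOH = 4.723 × 10^-3 × 23.95 = 0.1131 g
% LiOH = 0.1131 / 0.4042 × 100 = 27.98 %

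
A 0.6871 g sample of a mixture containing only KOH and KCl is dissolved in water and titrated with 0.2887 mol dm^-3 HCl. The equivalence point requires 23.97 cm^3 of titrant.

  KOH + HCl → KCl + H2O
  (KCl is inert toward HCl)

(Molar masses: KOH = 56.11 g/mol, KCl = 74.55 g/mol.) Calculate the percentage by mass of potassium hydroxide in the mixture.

56.51 %

n(HCl) = 0.02397 × 0.2887 = 6.920 × 10^-3 mol
Let x = n(KOH), y = n(KCl).
Titrant: 1x = 6.920 × 10^-3;  mass: 56.11x + 74.55y = 0.6871
Solving, x = 6.920 × 10^-3 mol, y = 4.008 × 10^-3 mol
mass of KOH = 6.920 × 10^-3 × 56.11 = 0.3883 g
% KOH = 0.3883 / 0.6871 × 100 = 56.51 %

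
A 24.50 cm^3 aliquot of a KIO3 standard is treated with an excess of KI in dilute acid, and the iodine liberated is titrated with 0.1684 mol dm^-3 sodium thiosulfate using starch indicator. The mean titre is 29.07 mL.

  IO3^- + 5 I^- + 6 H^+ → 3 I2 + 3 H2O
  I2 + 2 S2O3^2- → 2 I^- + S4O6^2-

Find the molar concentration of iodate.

n(S2O3^2-) = 0.02907 × 0.1684 = 4.895 × 10^-3 mol
n(I2) = n(S2O3^2-)/2 = 2.448 × 10^-3 mol
From the 1:3 ratio, n(IO3^-) in the aliquot = 1/3 × 2.448 × 10^-3 = 8.159 × 10^-4 mol
[IO3^-] = 8.159 × 10^-4 / 0.02450 = 0.03330 mol/L

0.03330 mol/L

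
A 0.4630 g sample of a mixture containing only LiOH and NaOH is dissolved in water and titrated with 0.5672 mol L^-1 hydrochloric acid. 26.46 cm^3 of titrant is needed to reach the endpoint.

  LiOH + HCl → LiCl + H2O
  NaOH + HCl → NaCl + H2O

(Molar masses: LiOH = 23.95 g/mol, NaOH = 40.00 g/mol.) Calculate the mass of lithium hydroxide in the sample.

0.2049 g

n(HCl) = 0.02646 × 0.5672 = 0.01501 mol
Let x = n(LiOH), y = n(NaOH).
Titrant: 1x + 1y = 0.01501;  mass: 23.95x + 40.00y = 0.4630
Solving, x = 8.556 × 10^-3 mol, y = 6.452 × 10^-3 mol
mass of LiOH = 8.556 × 10^-3 × 23.95 = 0.2049 g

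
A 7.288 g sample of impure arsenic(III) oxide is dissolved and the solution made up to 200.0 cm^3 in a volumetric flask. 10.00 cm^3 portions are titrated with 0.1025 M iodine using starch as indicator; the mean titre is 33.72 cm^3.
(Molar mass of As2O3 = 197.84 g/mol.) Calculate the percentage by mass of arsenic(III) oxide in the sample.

93.82 %

As2O3 + 2 I2 + 2 H2O → As2O5 + 4 HI
n(I2) per titration = 0.03372 × 0.1025 = 3.456 × 10^-3 mol
From the 1:2 ratio, n(As2O3) in each aliquot = 1/2 × 3.456 × 10^-3 = 1.728 × 10^-3 mol
n(As2O3) in the whole flask = 1.728 × 10^-3 × 200.0/10.00 = 0.03456 mol
mass of As2O3 = 0.03456 × 197.84 = 6.838 g
% As2O3 = 6.838 / 7.288 × 100 = 93.82 %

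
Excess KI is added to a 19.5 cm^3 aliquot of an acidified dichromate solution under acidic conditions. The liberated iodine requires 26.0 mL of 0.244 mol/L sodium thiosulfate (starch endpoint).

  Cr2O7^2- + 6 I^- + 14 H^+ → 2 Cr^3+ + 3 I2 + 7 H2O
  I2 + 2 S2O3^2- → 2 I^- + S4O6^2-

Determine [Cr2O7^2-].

n(S2O3^2-) = 0.0260 × 0.244 = 6.34 × 10^-3 mol
n(I2) = n(S2O3^2-)/2 = 3.17 × 10^-3 mol
From the 1:3 ratio, n(Cr2O7^2-) in the aliquot = 1/3 × 3.17 × 10^-3 = 1.06 × 10^-3 mol
[Cr2O7^2-] = 1.06 × 10^-3 / 0.0195 = 0.0542 mol/L

0.0542 mol/L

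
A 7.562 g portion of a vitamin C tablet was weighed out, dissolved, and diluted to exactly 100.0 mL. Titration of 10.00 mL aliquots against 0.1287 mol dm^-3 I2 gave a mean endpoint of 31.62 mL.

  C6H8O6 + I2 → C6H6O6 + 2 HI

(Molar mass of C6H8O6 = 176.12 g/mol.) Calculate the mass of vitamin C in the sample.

n(I2) per titration = 0.03162 × 0.1287 = 4.069 × 10^-3 mol
n(C6H8O6) in each aliquot = 4.069 × 10^-3 mol (1:1 ratio)
n(C6H8O6) in the whole flask = 4.069 × 10^-3 × 100.0/10.00 = 0.04069 mol
mass of C6H8O6 = 0.04069 × 176.12 = 7.167 g

7.167 g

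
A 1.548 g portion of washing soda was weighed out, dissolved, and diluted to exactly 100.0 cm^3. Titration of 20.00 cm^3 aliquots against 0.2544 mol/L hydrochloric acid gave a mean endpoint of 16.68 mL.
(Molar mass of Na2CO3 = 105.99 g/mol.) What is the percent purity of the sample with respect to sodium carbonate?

Na2CO3 + 2 HCl → 2 NaCl + H2O + CO2
n(HCl) per titration = 0.01668 × 0.2544 = 4.243 × 10^-3 mol
From the 1:2 ratio, n(Na2CO3) in each aliquot = 1/2 × 4.243 × 10^-3 = 2.122 × 10^-3 mol
n(Na2CO3) in the whole flask = 2.122 × 10^-3 × 100.0/20.00 = 0.01061 mol
mass of Na2CO3 = 0.01061 × 105.99 = 1.124 g
% Na2CO3 = 1.124 / 1.548 × 100 = 72.64 %

72.64 %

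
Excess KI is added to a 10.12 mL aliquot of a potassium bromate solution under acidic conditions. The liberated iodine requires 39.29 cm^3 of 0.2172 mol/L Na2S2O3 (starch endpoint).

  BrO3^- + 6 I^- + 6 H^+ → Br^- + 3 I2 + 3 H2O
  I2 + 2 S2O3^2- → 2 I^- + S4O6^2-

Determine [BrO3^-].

0.1405 mol/L

n(S2O3^2-) = 0.03929 × 0.2172 = 8.534 × 10^-3 mol
n(I2) = n(S2O3^2-)/2 = 4.267 × 10^-3 mol
From the 1:3 ratio, n(BrO3^-) in the aliquot = 1/3 × 4.267 × 10^-3 = 1.422 × 10^-3 mol
[BrO3^-] = 1.422 × 10^-3 / 0.01012 = 0.1405 mol/L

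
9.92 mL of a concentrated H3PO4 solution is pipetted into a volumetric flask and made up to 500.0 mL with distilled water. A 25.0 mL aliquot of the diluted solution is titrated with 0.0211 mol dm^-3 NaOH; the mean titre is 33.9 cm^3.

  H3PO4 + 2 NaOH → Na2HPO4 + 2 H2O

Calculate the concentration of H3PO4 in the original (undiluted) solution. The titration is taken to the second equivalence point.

0.721 mol/L

n(NaOH) = 0.0339 × 0.0211 = 7.15 × 10^-4 mol
From the 1:2 ratio, n(H3PO4) in the aliquot = 1/2 × 7.15 × 10^-4 = 3.58 × 10^-4 mol
[H3PO4]_dilute = 3.58 × 10^-4 / 0.0250 = 0.0143 mol/L
Dilution factor = 500.0 / 9.92 = 50.40
[H3PO4]_stock = 0.0143 × 50.40 = 0.721 mol/L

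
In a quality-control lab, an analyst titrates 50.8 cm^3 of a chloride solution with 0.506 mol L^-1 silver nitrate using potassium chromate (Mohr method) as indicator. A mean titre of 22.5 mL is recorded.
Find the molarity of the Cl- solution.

0.224 mol/L

Ag^+ + Cl^- → AgCl(s)
n(AgNO3) = 0.0225 L × 0.506 mol/L = 0.0114 mol
n(Cl-) = 0.0114 mol (1:1 mole ratio)
[Cl-] = 0.0114 mol / 0.0508 L = 0.224 mol/L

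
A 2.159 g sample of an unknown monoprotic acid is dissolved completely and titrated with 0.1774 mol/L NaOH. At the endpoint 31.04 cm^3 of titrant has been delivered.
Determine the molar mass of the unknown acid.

392.1 g/mol

n(NaOH) = 0.03104 L × 0.1774 mol/L = 5.506 × 10^-3 mol
n(HA) = 5.506 × 10^-3 mol (1:1 ratio)
M = m / n = 2.159 g / 5.506 × 10^-3 mol = 392.1 g/mol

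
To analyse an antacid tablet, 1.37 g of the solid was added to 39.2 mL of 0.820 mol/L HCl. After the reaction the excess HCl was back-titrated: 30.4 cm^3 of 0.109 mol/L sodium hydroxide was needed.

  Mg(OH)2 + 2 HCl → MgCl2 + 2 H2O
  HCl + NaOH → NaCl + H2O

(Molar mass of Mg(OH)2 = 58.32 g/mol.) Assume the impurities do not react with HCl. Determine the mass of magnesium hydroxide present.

n(HCl) added = 0.0392 × 0.820 = 0.0321 mol
n(NaOH) used in back-titration = 0.0304 × 0.109 = 3.31 × 10^-3 mol
n(HCl) left over = 3.31 × 10^-3 mol (1:1 ratio)
n(HCl) consumed by analyte = 0.0321 − 3.31 × 10^-3 = 0.0288 mol
From the 1:2 ratio, n(Mg(OH)2) = 1/2 × 0.0288 = 0.0144 mol
mass of Mg(OH)2 = 0.0144 × 58.32 = 0.841 g

0.841 g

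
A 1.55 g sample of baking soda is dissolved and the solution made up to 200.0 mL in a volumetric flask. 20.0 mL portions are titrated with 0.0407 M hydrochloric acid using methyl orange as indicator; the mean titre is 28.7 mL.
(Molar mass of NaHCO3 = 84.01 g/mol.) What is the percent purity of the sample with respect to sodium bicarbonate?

63.3 %

NaHCO3 + HCl → NaCl + H2O + CO2
n(HCl) per titration = 0.0287 × 0.0407 = 1.17 × 10^-3 mol
n(NaHCO3) in each aliquot = 1.17 × 10^-3 mol (1:1 ratio)
n(NaHCO3) in the whole flask = 1.17 × 10^-3 × 200.0/20.0 = 0.0117 mol
mass of NaHCO3 = 0.0117 × 84.01 = 0.981 g
% NaHCO3 = 0.981 / 1.55 × 100 = 63.3 %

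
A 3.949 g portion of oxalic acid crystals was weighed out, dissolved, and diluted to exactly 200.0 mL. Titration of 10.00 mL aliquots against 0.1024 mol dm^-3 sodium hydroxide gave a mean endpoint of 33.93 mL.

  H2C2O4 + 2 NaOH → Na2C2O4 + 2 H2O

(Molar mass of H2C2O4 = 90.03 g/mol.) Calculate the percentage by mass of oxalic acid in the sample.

79.21 %

n(NaOH) per titration = 0.03393 × 0.1024 = 3.474 × 10^-3 mol
From the 1:2 ratio, n(H2C2O4) in each aliquot = 1/2 × 3.474 × 10^-3 = 1.737 × 10^-3 mol
n(H2C2O4) in the whole flask = 1.737 × 10^-3 × 200.0/10.00 = 0.03474 mol
mass of H2C2O4 = 0.03474 × 90.03 = 3.128 g
% H2C2O4 = 3.128 / 3.949 × 100 = 79.21 %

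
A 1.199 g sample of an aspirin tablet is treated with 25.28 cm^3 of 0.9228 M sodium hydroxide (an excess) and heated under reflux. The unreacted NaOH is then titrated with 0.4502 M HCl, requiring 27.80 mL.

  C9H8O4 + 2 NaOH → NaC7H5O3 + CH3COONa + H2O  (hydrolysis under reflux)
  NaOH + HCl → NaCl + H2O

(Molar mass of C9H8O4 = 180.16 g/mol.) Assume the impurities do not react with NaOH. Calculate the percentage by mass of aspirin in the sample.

n(NaOH) added = 0.02528 × 0.9228 = 0.02333 mol
n(HCl) used in back-titration = 0.02780 × 0.4502 = 0.01252 mol
n(NaOH) left over = 0.01252 mol (1:1 ratio)
n(NaOH) consumed by analyte = 0.02333 − 0.01252 = 0.01081 mol
From the 1:2 ratio, n(C9H8O4) = 1/2 × 0.01081 = 5.406 × 10^-3 mol
mass of C9H8O4 = 5.406 × 10^-3 × 180.16 = 0.9740 g
% C9H8O4 = 0.9740 / 1.199 × 100 = 81.24 %

81.24 %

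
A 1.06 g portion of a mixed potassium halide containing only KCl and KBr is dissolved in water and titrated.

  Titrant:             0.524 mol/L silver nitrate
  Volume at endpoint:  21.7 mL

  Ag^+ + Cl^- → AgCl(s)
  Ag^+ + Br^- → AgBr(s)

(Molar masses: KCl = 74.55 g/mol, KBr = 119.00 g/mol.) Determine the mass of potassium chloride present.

n(AgNO3) = 0.0217 × 0.524 = 0.0114 mol
Let x = n(KCl), y = n(KBr).
Titrant: 1x + 1y = 0.0114;  mass: 74.55x + 119.00y = 1.06
Solving, x = 6.59 × 10^-3 mol, y = 4.78 × 10^-3 mol
mass of KCl = 6.59 × 10^-3 × 74.55 = 0.492 g

0.492 g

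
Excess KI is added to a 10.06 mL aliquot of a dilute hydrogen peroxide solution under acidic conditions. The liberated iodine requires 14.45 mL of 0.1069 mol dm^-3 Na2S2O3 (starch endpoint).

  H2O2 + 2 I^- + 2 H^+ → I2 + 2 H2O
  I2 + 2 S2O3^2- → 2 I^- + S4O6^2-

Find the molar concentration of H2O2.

0.07677 mol/L

n(S2O3^2-) = 0.01445 × 0.1069 = 1.545 × 10^-3 mol
n(I2) = n(S2O3^2-)/2 = 7.724 × 10^-4 mol
n(H2O2) in the aliquot = 7.724 × 10^-4 mol (1:1 ratio)
[H2O2] = 7.724 × 10^-4 / 0.01006 = 0.07677 mol/L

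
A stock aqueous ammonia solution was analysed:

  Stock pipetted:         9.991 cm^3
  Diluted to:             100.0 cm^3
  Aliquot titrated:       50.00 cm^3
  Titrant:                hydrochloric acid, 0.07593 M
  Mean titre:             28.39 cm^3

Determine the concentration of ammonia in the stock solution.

NH3 + HCl → NH4Cl
n(HCl) = 0.02839 × 0.07593 = 2.156 × 10^-3 mol
n(NH3) in the aliquot = 2.156 × 10^-3 mol (1:1 ratio)
[NH3]_dilute = 2.156 × 10^-3 / 0.05000 = 0.04311 mol/L
Dilution factor = 100.0 / 9.991 = 10.01
[NH3]_stock = 0.04311 × 10.01 = 0.4315 mol/L

0.4315 M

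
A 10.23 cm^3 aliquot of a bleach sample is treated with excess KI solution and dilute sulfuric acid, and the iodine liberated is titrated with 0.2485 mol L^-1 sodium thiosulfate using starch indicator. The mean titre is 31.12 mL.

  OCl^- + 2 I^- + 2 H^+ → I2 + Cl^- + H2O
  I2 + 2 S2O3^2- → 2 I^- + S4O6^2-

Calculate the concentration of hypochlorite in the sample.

n(S2O3^2-) = 0.03112 × 0.2485 = 7.733 × 10^-3 mol
n(I2) = n(S2O3^2-)/2 = 3.867 × 10^-3 mol
n(OCl^-) in the aliquot = 3.867 × 10^-3 mol (1:1 ratio)
[OCl^-] = 3.867 × 10^-3 / 0.01023 = 0.3780 mol/L

0.3780 mol/L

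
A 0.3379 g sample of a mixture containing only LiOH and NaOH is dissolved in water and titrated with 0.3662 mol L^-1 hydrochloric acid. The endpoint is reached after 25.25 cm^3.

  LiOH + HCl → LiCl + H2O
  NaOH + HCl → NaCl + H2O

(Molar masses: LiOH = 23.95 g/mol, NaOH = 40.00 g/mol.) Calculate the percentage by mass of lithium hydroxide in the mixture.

n(HCl) = 0.02525 × 0.3662 = 9.247 × 10^-3 mol
Let x = n(LiOH), y = n(NaOH).
Titrant: 1x + 1y = 9.247 × 10^-3;  mass: 23.95x + 40.00y = 0.3379
Solving, x = 1.991 × 10^-3 mol, y = 7.255 × 10^-3 mol
mass of LiOH = 1.991 × 10^-3 × 23.95 = 0.04769 g
% LiOH = 0.04769 / 0.3379 × 100 = 14.11 %

14.11 %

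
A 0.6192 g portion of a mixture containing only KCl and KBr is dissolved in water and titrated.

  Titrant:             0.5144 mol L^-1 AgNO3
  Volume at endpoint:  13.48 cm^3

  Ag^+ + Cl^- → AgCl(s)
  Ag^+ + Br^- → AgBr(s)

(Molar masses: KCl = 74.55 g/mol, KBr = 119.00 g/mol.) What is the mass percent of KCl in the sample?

n(AgNO3) = 0.01348 × 0.5144 = 6.934 × 10^-3 mol
Let x = n(KCl), y = n(KBr).
Titrant: 1x + 1y = 6.934 × 10^-3;  mass: 74.55x + 119.00y = 0.6192
Solving, x = 4.634 × 10^-3 mol, y = 2.301 × 10^-3 mol
mass of KCl = 4.634 × 10^-3 × 74.55 = 0.3454 g
% KCl = 0.3454 / 0.6192 × 100 = 55.79 %

55.79 %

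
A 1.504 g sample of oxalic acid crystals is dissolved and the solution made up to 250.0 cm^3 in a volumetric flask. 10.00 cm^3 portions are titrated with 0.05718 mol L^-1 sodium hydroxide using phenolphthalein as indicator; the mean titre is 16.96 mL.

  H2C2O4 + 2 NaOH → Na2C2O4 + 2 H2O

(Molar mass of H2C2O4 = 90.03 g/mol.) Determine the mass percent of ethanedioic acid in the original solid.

72.56 %

n(NaOH) per titration = 0.01696 × 0.05718 = 9.698 × 10^-4 mol
From the 1:2 ratio, n(H2C2O4) in each aliquot = 1/2 × 9.698 × 10^-4 = 4.849 × 10^-4 mol
n(H2C2O4) in the whole flask = 4.849 × 10^-4 × 250.0/10.00 = 0.01212 mol
mass of H2C2O4 = 0.01212 × 90.03 = 1.091 g
% H2C2O4 = 1.091 / 1.504 × 100 = 72.56 %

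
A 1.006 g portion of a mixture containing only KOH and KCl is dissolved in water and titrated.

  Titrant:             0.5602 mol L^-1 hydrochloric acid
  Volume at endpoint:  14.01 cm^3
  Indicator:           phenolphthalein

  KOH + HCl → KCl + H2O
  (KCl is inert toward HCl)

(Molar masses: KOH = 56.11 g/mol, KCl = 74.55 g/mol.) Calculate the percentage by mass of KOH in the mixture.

43.77 %

n(HCl) = 0.01401 × 0.5602 = 7.848 × 10^-3 mol
Let x = n(KOH), y = n(KCl).
Titrant: 1x = 7.848 × 10^-3;  mass: 56.11x + 74.55y = 1.006
Solving, x = 7.848 × 10^-3 mol, y = 7.587 × 10^-3 mol
mass of KOH = 7.848 × 10^-3 × 56.11 = 0.4404 g
% KOH = 0.4404 / 1.006 × 100 = 43.77 %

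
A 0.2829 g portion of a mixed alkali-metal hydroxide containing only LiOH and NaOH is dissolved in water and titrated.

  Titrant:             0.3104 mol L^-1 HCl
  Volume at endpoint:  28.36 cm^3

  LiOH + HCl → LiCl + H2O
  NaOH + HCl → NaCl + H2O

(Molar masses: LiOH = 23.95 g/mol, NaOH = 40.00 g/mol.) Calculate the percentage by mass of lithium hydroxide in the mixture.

n(HCl) = 0.02836 × 0.3104 = 8.803 × 10^-3 mol
Let x = n(LiOH), y = n(NaOH).
Titrant: 1x + 1y = 8.803 × 10^-3;  mass: 23.95x + 40.00y = 0.2829
Solving, x = 4.313 × 10^-3 mol, y = 4.490 × 10^-3 mol
mass of LiOH = 4.313 × 10^-3 × 23.95 = 0.1033 g
% LiOH = 0.1033 / 0.2829 × 100 = 36.51 %

36.51 %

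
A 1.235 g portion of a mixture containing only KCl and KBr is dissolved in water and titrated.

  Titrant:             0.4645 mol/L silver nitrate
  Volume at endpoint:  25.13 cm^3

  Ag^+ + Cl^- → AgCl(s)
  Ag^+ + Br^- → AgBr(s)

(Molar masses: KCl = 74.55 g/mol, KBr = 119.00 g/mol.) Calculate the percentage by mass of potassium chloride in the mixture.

n(AgNO3) = 0.02513 × 0.4645 = 0.01167 mol
Let x = n(KCl), y = n(KBr).
Titrant: 1x + 1y = 0.01167;  mass: 74.55x + 119.00y = 1.235
Solving, x = 3.466 × 10^-3 mol, y = 8.207 × 10^-3 mol
mass of KCl = 3.466 × 10^-3 × 74.55 = 0.2584 g
% KCl = 0.2584 / 1.235 × 100 = 20.92 %

20.92 %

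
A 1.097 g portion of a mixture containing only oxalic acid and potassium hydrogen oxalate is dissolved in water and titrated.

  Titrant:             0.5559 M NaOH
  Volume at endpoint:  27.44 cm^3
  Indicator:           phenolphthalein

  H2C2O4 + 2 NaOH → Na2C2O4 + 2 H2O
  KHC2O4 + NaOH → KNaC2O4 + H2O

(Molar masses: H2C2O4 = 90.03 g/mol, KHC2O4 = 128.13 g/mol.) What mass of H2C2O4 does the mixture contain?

n(NaOH) = 0.02744 × 0.5559 = 0.01525 mol
Let x = n(H2C2O4), y = n(KHC2O4).
Titrant: 2x + 1y = 0.01525;  mass: 90.03x + 128.13y = 1.097
Solving, x = 5.158 × 10^-3 mol, y = 4.937 × 10^-3 mol
mass of H2C2O4 = 5.158 × 10^-3 × 90.03 = 0.4644 g

0.4644 g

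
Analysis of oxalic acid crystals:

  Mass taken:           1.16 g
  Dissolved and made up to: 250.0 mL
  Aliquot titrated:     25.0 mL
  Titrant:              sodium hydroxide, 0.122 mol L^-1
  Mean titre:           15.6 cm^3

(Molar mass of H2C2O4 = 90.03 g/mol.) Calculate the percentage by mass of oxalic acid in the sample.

H2C2O4 + 2 NaOH → Na2C2O4 + 2 H2O
n(NaOH) per titration = 0.0156 × 0.122 = 1.90 × 10^-3 mol
From the 1:2 ratio, n(H2C2O4) in each aliquot = 1/2 × 1.90 × 10^-3 = 9.52 × 10^-4 mol
n(H2C2O4) in the whole flask = 9.52 × 10^-4 × 250.0/25.0 = 9.52 × 10^-3 mol
mass of H2C2O4 = 9.52 × 10^-3 × 90.03 = 0.857 g
% H2C2O4 = 0.857 / 1.16 × 100 = 73.9 %

73.9 %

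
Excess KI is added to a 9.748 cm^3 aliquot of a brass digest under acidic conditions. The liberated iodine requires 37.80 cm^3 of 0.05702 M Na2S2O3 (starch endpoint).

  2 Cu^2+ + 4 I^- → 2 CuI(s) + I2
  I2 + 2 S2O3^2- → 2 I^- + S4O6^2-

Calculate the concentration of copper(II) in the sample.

0.2211 M

n(S2O3^2-) = 0.03780 × 0.05702 = 2.155 × 10^-3 mol
n(I2) = n(S2O3^2-)/2 = 1.078 × 10^-3 mol
From the 2:1 ratio, n(Cu2+) in the aliquot = 2/1 × 1.078 × 10^-3 = 2.155 × 10^-3 mol
[Cu2+] = 2.155 × 10^-3 / 0.009748 = 0.2211 mol/L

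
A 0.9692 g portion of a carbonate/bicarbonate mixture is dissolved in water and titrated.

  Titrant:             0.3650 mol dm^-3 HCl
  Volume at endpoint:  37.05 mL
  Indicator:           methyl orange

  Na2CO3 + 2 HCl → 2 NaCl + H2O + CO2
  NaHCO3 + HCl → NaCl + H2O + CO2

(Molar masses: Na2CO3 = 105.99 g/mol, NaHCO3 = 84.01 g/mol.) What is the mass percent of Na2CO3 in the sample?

29.42 %

n(HCl) = 0.03705 × 0.3650 = 0.01352 mol
Let x = n(Na2CO3), y = n(NaHCO3).
Titrant: 2x + 1y = 0.01352;  mass: 105.99x + 84.01y = 0.9692
Solving, x = 2.690 × 10^-3 mol, y = 8.142 × 10^-3 mol
mass of Na2CO3 = 2.690 × 10^-3 × 105.99 = 0.2852 g
% Na2CO3 = 0.2852 / 0.9692 × 100 = 29.42 %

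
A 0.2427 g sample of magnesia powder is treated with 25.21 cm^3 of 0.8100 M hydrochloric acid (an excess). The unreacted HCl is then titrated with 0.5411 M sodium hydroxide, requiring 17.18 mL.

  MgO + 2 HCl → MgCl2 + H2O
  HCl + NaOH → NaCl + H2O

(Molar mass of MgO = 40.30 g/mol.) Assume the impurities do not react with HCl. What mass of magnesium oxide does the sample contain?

n(HCl) added = 0.02521 × 0.8100 = 0.02042 mol
n(NaOH) used in back-titration = 0.01718 × 0.5411 = 9.296 × 10^-3 mol
n(HCl) left over = 9.296 × 10^-3 mol (1:1 ratio)
n(HCl) consumed by analyte = 0.02042 − 9.296 × 10^-3 = 0.01112 mol
From the 1:2 ratio, n(MgO) = 1/2 × 0.01112 = 5.562 × 10^-3 mol
mass of MgO = 5.562 × 10^-3 × 40.30 = 0.2241 g

0.2241 g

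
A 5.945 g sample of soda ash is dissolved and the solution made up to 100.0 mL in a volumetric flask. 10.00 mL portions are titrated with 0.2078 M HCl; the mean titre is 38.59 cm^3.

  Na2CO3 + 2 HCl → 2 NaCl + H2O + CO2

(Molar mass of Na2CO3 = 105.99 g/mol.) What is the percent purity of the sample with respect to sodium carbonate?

n(HCl) per titration = 0.03859 × 0.2078 = 8.019 × 10^-3 mol
From the 1:2 ratio, n(Na2CO3) in each aliquot = 1/2 × 8.019 × 10^-3 = 4.010 × 10^-3 mol
n(Na2CO3) in the whole flask = 4.010 × 10^-3 × 100.0/10.00 = 0.04010 mol
mass of Na2CO3 = 0.04010 × 105.99 = 4.250 g
% Na2CO3 = 4.250 / 5.945 × 100 = 71.48 %

71.48 %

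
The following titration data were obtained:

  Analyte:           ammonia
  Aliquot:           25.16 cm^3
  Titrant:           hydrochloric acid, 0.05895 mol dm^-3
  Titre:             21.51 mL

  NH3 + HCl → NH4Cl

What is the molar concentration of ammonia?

n(HCl) = 0.02151 L × 0.05895 mol/L = 1.268 × 10^-3 mol
n(NH3) = 1.268 × 10^-3 mol (1:1 mole ratio)
[NH3] = 1.268 × 10^-3 mol / 0.02516 L = 0.05040 mol/L

0.05040 mol/L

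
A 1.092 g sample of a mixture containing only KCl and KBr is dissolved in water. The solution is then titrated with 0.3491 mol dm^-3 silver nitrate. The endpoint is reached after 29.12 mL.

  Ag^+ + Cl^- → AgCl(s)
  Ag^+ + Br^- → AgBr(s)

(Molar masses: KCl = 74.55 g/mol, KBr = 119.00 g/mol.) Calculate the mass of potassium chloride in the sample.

n(AgNO3) = 0.02912 × 0.3491 = 0.01017 mol
Let x = n(KCl), y = n(KBr).
Titrant: 1x + 1y = 0.01017;  mass: 74.55x + 119.00y = 1.092
Solving, x = 2.649 × 10^-3 mol, y = 7.517 × 10^-3 mol
mass of KCl = 2.649 × 10^-3 × 74.55 = 0.1975 g

0.1975 g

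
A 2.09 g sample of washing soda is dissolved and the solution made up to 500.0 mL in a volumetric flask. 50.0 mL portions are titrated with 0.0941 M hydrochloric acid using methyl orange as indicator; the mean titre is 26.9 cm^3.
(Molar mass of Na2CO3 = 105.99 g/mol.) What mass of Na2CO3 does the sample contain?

1.34 g

Na2CO3 + 2 HCl → 2 NaCl + H2O + CO2
n(HCl) per titration = 0.0269 × 0.0941 = 2.53 × 10^-3 mol
From the 1:2 ratio, n(Na2CO3) in each aliquot = 1/2 × 2.53 × 10^-3 = 1.27 × 10^-3 mol
n(Na2CO3) in the whole flask = 1.27 × 10^-3 × 500.0/50.0 = 0.0127 mol
mass of Na2CO3 = 0.0127 × 105.99 = 1.34 g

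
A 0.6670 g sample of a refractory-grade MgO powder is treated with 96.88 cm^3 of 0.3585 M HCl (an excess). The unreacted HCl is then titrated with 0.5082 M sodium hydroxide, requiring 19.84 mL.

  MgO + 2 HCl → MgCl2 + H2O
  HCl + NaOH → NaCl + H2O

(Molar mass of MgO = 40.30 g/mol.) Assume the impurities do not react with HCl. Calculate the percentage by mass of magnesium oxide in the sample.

n(HCl) added = 0.09688 × 0.3585 = 0.03473 mol
n(NaOH) used in back-titration = 0.01984 × 0.5082 = 0.01008 mol
n(HCl) left over = 0.01008 mol (1:1 ratio)
n(HCl) consumed by analyte = 0.03473 − 0.01008 = 0.02465 mol
From the 1:2 ratio, n(MgO) = 1/2 × 0.02465 = 0.01232 mol
mass of MgO = 0.01232 × 40.30 = 0.4967 g
% MgO = 0.4967 / 0.6670 × 100 = 74.46 %

74.46 %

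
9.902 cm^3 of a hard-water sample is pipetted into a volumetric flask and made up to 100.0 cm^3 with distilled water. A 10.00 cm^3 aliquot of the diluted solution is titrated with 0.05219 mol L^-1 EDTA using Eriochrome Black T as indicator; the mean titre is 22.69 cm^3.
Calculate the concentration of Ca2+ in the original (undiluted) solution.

Ca^2+ + EDTA^4- → [Ca(EDTA)]^2-
n(EDTA) = 0.02269 × 0.05219 = 1.184 × 10^-3 mol
n(Ca2+) in the aliquot = 1.184 × 10^-3 mol (1:1 ratio)
[Ca2+]_dilute = 1.184 × 10^-3 / 0.01000 = 0.1184 mol/L
Dilution factor = 100.0 / 9.902 = 10.10
[Ca2+]_stock = 0.1184 × 10.10 = 1.196 mol/L

1.196 mol/L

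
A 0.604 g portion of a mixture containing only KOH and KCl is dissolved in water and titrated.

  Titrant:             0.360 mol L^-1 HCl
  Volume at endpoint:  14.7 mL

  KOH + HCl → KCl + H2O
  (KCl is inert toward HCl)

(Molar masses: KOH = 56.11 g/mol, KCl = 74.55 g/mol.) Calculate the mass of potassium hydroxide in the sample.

0.297 g

n(HCl) = 0.0147 × 0.360 = 5.29 × 10^-3 mol
Let x = n(KOH), y = n(KCl).
Titrant: 1x = 5.29 × 10^-3;  mass: 56.11x + 74.55y = 0.604
Solving, x = 5.29 × 10^-3 mol, y = 4.12 × 10^-3 mol
mass of KOH = 5.29 × 10^-3 × 56.11 = 0.297 g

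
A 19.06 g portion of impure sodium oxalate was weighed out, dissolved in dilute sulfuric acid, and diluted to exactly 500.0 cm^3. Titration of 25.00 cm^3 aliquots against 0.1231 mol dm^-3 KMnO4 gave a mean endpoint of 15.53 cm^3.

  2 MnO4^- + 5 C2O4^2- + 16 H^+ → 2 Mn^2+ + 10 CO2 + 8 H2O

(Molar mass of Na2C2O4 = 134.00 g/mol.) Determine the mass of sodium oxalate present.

n(KMnO4) per titration = 0.01553 × 0.1231 = 1.912 × 10^-3 mol
From the 5:2 ratio, n(Na2C2O4) in each aliquot = 5/2 × 1.912 × 10^-3 = 4.779 × 10^-3 mol
n(Na2C2O4) in the whole flask = 4.779 × 10^-3 × 500.0/25.00 = 0.09559 mol
mass of Na2C2O4 = 0.09559 × 134.00 = 12.81 g

12.81 g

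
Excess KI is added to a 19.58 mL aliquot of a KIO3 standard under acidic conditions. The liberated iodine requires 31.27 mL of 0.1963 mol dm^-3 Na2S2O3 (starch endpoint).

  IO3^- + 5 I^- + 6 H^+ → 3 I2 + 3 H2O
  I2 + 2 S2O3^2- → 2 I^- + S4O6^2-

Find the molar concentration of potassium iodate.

0.05225 mol/L

n(S2O3^2-) = 0.03127 × 0.1963 = 6.138 × 10^-3 mol
n(I2) = n(S2O3^2-)/2 = 3.069 × 10^-3 mol
From the 1:3 ratio, n(IO3^-) in the aliquot = 1/3 × 3.069 × 10^-3 = 1.023 × 10^-3 mol
[IO3^-] = 1.023 × 10^-3 / 0.01958 = 0.05225 mol/L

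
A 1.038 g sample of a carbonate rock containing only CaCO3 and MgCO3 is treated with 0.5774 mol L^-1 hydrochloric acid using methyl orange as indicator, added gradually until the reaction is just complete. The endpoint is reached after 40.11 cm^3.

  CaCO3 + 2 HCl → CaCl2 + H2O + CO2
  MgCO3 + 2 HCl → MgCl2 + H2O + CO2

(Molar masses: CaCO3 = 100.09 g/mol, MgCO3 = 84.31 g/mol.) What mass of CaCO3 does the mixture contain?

0.3914 g

n(HCl) = 0.04011 × 0.5774 = 0.02316 mol
Let x = n(CaCO3), y = n(MgCO3).
Titrant: 2x + 2y = 0.02316;  mass: 100.09x + 84.31y = 1.038
Solving, x = 3.911 × 10^-3 mol, y = 7.669 × 10^-3 mol
mass of CaCO3 = 3.911 × 10^-3 × 100.09 = 0.3914 g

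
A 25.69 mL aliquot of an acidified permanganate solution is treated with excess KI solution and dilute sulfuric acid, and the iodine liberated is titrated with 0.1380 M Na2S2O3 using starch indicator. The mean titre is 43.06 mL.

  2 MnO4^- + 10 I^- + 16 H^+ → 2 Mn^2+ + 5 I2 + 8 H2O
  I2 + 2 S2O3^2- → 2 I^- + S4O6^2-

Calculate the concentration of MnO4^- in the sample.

n(S2O3^2-) = 0.04306 × 0.1380 = 5.942 × 10^-3 mol
n(I2) = n(S2O3^2-)/2 = 2.971 × 10^-3 mol
From the 2:5 ratio, n(MnO4^-) in the aliquot = 2/5 × 2.971 × 10^-3 = 1.188 × 10^-3 mol
[MnO4^-] = 1.188 × 10^-3 / 0.02569 = 0.04626 mol/L

0.04626 M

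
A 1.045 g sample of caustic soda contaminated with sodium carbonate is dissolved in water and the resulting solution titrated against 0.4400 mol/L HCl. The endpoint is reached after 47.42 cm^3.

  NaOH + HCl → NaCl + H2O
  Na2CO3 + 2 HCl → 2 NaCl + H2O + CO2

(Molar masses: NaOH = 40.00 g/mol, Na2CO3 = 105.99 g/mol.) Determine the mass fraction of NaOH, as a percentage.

17.89 %

n(HCl) = 0.04742 × 0.4400 = 0.02086 mol
Let x = n(NaOH), y = n(Na2CO3).
Titrant: 1x + 2y = 0.02086;  mass: 40.00x + 105.99y = 1.045
Solving, x = 4.673 × 10^-3 mol, y = 8.096 × 10^-3 mol
mass of NaOH = 4.673 × 10^-3 × 40.00 = 0.1869 g
% NaOH = 0.1869 / 1.045 × 100 = 17.89 %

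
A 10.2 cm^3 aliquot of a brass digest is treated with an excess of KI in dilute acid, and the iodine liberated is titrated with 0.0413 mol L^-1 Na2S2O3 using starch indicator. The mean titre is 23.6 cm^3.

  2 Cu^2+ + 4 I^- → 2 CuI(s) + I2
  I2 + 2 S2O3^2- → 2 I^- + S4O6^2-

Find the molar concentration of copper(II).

n(S2O3^2-) = 0.0236 × 0.0413 = 9.75 × 10^-4 mol
n(I2) = n(S2O3^2-)/2 = 4.87 × 10^-4 mol
From the 2:1 ratio, n(Cu2+) in the aliquot = 2/1 × 4.87 × 10^-4 = 9.75 × 10^-4 mol
[Cu2+] = 9.75 × 10^-4 / 0.0102 = 0.0956 mol/L

0.0956 mol/L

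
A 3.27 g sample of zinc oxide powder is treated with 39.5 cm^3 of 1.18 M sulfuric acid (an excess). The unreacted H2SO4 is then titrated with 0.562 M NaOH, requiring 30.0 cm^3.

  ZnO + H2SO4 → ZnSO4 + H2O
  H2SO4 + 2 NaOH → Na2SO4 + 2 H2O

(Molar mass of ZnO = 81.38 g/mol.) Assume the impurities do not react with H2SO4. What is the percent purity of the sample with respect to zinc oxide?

n(H2SO4) added = 0.0395 × 1.18 = 0.0466 mol
n(NaOH) used in back-titration = 0.0300 × 0.562 = 0.0169 mol
From the 1:2 ratio, n(H2SO4) left over = 1/2 × 0.0169 = 8.43 × 10^-3 mol
n(H2SO4) consumed by analyte = 0.0466 − 8.43 × 10^-3 = 0.0382 mol
n(ZnO) = 0.0382 mol (1:1 ratio)
mass of ZnO = 0.0382 × 81.38 = 3.11 g
% ZnO = 3.11 / 3.27 × 100 = 95.0 %

95.0 %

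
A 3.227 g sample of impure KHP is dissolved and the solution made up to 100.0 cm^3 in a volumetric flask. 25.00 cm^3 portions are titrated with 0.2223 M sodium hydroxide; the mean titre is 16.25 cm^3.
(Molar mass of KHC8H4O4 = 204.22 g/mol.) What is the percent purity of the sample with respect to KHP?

91.44 %

KHC8H4O4 + NaOH → KNaC8H4O4 + H2O
n(NaOH) per titration = 0.01625 × 0.2223 = 3.612 × 10^-3 mol
n(KHC8H4O4) in each aliquot = 3.612 × 10^-3 mol (1:1 ratio)
n(KHC8H4O4) in the whole flask = 3.612 × 10^-3 × 100.0/25.00 = 0.01445 mol
mass of KHC8H4O4 = 0.01445 × 204.22 = 2.951 g
% KHC8H4O4 = 2.951 / 3.227 × 100 = 91.44 %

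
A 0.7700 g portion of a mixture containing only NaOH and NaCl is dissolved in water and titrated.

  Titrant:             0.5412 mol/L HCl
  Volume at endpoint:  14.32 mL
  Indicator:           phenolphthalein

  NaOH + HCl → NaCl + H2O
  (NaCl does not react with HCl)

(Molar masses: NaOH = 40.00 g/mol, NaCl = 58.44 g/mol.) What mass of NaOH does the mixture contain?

n(HCl) = 0.01432 × 0.5412 = 7.750 × 10^-3 mol
Let x = n(NaOH), y = n(NaCl).
Titrant: 1x = 7.750 × 10^-3;  mass: 40.00x + 58.44y = 0.7700
Solving, x = 7.750 × 10^-3 mol, y = 7.871 × 10^-3 mol
mass of NaOH = 7.750 × 10^-3 × 40.00 = 0.3100 g

0.3100 g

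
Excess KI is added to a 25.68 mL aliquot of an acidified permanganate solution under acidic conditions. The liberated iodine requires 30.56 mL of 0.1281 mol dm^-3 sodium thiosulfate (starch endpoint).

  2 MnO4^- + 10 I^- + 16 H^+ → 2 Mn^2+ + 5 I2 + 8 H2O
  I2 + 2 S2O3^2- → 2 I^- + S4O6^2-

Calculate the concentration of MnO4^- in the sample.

n(S2O3^2-) = 0.03056 × 0.1281 = 3.915 × 10^-3 mol
n(I2) = n(S2O3^2-)/2 = 1.957 × 10^-3 mol
From the 2:5 ratio, n(MnO4^-) in the aliquot = 2/5 × 1.957 × 10^-3 = 7.829 × 10^-4 mol
[MnO4^-] = 7.829 × 10^-4 / 0.02568 = 0.03049 mol/L

0.03049 mol/L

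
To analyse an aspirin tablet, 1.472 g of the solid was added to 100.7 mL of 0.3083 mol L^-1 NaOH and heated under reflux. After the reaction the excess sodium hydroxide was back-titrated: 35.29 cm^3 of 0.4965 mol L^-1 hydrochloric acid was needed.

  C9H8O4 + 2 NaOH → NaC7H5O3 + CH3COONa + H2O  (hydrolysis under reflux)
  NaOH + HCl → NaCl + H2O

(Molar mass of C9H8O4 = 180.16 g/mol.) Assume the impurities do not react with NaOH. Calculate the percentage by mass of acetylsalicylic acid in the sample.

82.76 %

n(NaOH) added = 0.1007 × 0.3083 = 0.03105 mol
n(HCl) used in back-titration = 0.03529 × 0.4965 = 0.01752 mol
n(NaOH) left over = 0.01752 mol (1:1 ratio)
n(NaOH) consumed by analyte = 0.03105 − 0.01752 = 0.01352 mol
From the 1:2 ratio, n(C9H8O4) = 1/2 × 0.01352 = 6.762 × 10^-3 mol
mass of C9H8O4 = 6.762 × 10^-3 × 180.16 = 1.218 g
% C9H8O4 = 1.218 / 1.472 × 100 = 82.76 %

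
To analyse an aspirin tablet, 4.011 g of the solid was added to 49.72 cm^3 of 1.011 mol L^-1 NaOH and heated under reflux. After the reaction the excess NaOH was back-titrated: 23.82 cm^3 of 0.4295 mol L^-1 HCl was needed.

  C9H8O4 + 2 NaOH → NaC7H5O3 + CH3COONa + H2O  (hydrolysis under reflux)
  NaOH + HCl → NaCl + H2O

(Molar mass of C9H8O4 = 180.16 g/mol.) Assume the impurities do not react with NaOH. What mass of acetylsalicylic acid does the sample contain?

n(NaOH) added = 0.04972 × 1.011 = 0.05027 mol
n(HCl) used in back-titration = 0.02382 × 0.4295 = 0.01023 mol
n(NaOH) left over = 0.01023 mol (1:1 ratio)
n(NaOH) consumed by analyte = 0.05027 − 0.01023 = 0.04004 mol
From the 1:2 ratio, n(C9H8O4) = 1/2 × 0.04004 = 0.02002 mol
mass of C9H8O4 = 0.02002 × 180.16 = 3.606 g

3.606 g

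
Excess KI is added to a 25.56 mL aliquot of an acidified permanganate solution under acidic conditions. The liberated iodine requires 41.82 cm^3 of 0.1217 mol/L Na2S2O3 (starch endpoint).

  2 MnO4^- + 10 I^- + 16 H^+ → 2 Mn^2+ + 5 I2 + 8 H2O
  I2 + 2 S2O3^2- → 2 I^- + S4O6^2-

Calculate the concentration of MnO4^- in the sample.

0.03982 mol/L

n(S2O3^2-) = 0.04182 × 0.1217 = 5.089 × 10^-3 mol
n(I2) = n(S2O3^2-)/2 = 2.545 × 10^-3 mol
From the 2:5 ratio, n(MnO4^-) in the aliquot = 2/5 × 2.545 × 10^-3 = 1.018 × 10^-3 mol
[MnO4^-] = 1.018 × 10^-3 / 0.02556 = 0.03982 mol/L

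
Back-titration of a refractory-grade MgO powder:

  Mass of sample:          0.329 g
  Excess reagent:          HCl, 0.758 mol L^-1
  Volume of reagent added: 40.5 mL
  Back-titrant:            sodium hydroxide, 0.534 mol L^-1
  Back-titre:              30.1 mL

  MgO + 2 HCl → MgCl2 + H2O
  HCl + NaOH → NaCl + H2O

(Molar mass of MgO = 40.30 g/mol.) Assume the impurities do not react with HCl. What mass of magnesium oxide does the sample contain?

0.295 g

n(HCl) added = 0.0405 × 0.758 = 0.0307 mol
n(NaOH) used in back-titration = 0.0301 × 0.534 = 0.0161 mol
n(HCl) left over = 0.0161 mol (1:1 ratio)
n(HCl) consumed by analyte = 0.0307 − 0.0161 = 0.0146 mol
From the 1:2 ratio, n(MgO) = 1/2 × 0.0146 = 7.31 × 10^-3 mol
mass of MgO = 7.31 × 10^-3 × 40.30 = 0.295 g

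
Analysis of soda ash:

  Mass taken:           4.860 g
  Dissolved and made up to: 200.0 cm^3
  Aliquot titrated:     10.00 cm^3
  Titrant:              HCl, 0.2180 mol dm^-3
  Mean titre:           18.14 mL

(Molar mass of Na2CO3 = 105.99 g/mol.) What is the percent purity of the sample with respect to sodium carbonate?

86.24 %

Na2CO3 + 2 HCl → 2 NaCl + H2O + CO2
n(HCl) per titration = 0.01814 × 0.2180 = 3.955 × 10^-3 mol
From the 1:2 ratio, n(Na2CO3) in each aliquot = 1/2 × 3.955 × 10^-3 = 1.977 × 10^-3 mol
n(Na2CO3) in the whole flask = 1.977 × 10^-3 × 200.0/10.00 = 0.03955 mol
mass of Na2CO3 = 0.03955 × 105.99 = 4.191 g
% Na2CO3 = 4.191 / 4.860 × 100 = 86.24 %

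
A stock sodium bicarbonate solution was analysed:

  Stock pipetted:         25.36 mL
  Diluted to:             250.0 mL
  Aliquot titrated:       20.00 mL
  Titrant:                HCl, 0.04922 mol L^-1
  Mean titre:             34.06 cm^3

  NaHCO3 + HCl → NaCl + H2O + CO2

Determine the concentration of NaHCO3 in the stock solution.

n(HCl) = 0.03406 × 0.04922 = 1.676 × 10^-3 mol
n(NaHCO3) in the aliquot = 1.676 × 10^-3 mol (1:1 ratio)
[NaHCO3]_dilute = 1.676 × 10^-3 / 0.02000 = 0.08382 mol/L
Dilution factor = 250.0 / 25.36 = 9.858
[NaHCO3]_stock = 0.08382 × 9.858 = 0.8263 mol/L

0.8263 mol/L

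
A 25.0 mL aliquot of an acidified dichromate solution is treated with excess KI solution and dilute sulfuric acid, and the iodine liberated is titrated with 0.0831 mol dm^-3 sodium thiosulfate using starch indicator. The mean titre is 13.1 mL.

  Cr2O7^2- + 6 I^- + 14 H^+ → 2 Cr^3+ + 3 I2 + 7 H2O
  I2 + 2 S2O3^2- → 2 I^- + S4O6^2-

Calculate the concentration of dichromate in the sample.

0.00726 mol/L

n(S2O3^2-) = 0.0131 × 0.0831 = 1.09 × 10^-3 mol
n(I2) = n(S2O3^2-)/2 = 5.44 × 10^-4 mol
From the 1:3 ratio, n(Cr2O7^2-) in the aliquot = 1/3 × 5.44 × 10^-4 = 1.81 × 10^-4 mol
[Cr2O7^2-] = 1.81 × 10^-4 / 0.0250 = 0.00726 mol/L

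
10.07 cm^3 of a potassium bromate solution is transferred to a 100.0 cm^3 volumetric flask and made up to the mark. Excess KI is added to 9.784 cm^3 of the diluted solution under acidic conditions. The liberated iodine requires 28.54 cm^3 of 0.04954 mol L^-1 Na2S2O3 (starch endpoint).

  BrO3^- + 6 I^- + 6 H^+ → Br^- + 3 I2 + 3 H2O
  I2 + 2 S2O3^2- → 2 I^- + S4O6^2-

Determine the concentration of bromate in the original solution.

0.2392 mol/L

n(S2O3^2-) = 0.02854 × 0.04954 = 1.414 × 10^-3 mol
n(I2) = n(S2O3^2-)/2 = 7.069 × 10^-4 mol
From the 1:3 ratio, n(BrO3^-) in the aliquot = 1/3 × 7.069 × 10^-4 = 2.356 × 10^-4 mol
[BrO3^-]_dilute = 2.356 × 10^-4 / 0.009784 = 0.02408 mol/L
[BrO3^-]_original = 0.02408 × 100.0/10.07 = 0.2392 mol/L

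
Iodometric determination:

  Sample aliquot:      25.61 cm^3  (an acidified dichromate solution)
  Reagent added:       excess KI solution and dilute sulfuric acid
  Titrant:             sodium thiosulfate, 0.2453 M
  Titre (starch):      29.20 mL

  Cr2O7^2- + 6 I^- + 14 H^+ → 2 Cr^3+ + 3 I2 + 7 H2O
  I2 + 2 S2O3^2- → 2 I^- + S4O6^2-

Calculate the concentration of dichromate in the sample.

0.04661 M

n(S2O3^2-) = 0.02920 × 0.2453 = 7.163 × 10^-3 mol
n(I2) = n(S2O3^2-)/2 = 3.581 × 10^-3 mol
From the 1:3 ratio, n(Cr2O7^2-) in the aliquot = 1/3 × 3.581 × 10^-3 = 1.194 × 10^-3 mol
[Cr2O7^2-] = 1.194 × 10^-3 / 0.02561 = 0.04661 mol/L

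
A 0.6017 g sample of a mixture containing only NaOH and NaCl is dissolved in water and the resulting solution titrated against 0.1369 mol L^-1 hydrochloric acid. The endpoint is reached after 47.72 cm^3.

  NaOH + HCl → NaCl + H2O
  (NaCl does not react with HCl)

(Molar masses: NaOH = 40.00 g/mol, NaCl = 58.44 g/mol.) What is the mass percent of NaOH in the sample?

n(HCl) = 0.04772 × 0.1369 = 6.533 × 10^-3 mol
Let x = n(NaOH), y = n(NaCl).
Titrant: 1x = 6.533 × 10^-3;  mass: 40.00x + 58.44y = 0.6017
Solving, x = 6.533 × 10^-3 mol, y = 5.825 × 10^-3 mol
mass of NaOH = 6.533 × 10^-3 × 40.00 = 0.2613 g
% NaOH = 0.2613 / 0.6017 × 100 = 43.43 %

43.43 %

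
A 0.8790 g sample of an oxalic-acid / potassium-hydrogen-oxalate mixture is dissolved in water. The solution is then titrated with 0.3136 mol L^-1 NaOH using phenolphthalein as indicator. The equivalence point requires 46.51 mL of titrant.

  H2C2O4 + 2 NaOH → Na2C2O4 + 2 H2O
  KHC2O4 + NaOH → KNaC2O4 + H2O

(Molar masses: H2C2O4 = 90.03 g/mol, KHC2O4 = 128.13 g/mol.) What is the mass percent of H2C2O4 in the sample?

n(NaOH) = 0.04651 × 0.3136 = 0.01459 mol
Let x = n(H2C2O4), y = n(KHC2O4).
Titrant: 2x + 1y = 0.01459;  mass: 90.03x + 128.13y = 0.8790
Solving, x = 5.955 × 10^-3 mol, y = 2.676 × 10^-3 mol
mass of H2C2O4 = 5.955 × 10^-3 × 90.03 = 0.5361 g
% H2C2O4 = 0.5361 / 0.8790 × 100 = 60.99 %

60.99 %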